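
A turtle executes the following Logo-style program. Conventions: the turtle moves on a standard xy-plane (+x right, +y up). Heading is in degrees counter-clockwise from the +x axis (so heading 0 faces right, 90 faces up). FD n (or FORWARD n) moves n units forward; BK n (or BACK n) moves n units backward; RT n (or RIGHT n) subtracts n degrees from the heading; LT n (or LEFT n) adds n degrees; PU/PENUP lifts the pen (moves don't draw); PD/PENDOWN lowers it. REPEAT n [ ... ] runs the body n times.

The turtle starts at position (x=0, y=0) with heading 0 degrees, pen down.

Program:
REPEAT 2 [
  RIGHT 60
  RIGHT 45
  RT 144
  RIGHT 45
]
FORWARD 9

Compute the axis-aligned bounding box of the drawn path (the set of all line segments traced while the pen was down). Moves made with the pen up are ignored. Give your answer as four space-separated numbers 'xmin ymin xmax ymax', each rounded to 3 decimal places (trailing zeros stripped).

Answer: -6.022 0 0 6.688

Derivation:
Executing turtle program step by step:
Start: pos=(0,0), heading=0, pen down
REPEAT 2 [
  -- iteration 1/2 --
  RT 60: heading 0 -> 300
  RT 45: heading 300 -> 255
  RT 144: heading 255 -> 111
  RT 45: heading 111 -> 66
  -- iteration 2/2 --
  RT 60: heading 66 -> 6
  RT 45: heading 6 -> 321
  RT 144: heading 321 -> 177
  RT 45: heading 177 -> 132
]
FD 9: (0,0) -> (-6.022,6.688) [heading=132, draw]
Final: pos=(-6.022,6.688), heading=132, 1 segment(s) drawn

Segment endpoints: x in {-6.022, 0}, y in {0, 6.688}
xmin=-6.022, ymin=0, xmax=0, ymax=6.688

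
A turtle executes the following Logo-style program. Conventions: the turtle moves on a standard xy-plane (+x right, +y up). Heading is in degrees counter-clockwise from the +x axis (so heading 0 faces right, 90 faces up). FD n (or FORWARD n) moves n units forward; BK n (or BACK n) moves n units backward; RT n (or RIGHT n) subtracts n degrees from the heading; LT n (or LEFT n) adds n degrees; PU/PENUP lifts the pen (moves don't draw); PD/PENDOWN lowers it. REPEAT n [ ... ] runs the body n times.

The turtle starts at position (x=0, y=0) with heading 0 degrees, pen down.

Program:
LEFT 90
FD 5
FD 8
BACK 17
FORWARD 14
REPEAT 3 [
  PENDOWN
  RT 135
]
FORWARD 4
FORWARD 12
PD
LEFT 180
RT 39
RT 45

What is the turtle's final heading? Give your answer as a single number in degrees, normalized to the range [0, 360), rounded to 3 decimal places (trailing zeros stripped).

Answer: 141

Derivation:
Executing turtle program step by step:
Start: pos=(0,0), heading=0, pen down
LT 90: heading 0 -> 90
FD 5: (0,0) -> (0,5) [heading=90, draw]
FD 8: (0,5) -> (0,13) [heading=90, draw]
BK 17: (0,13) -> (0,-4) [heading=90, draw]
FD 14: (0,-4) -> (0,10) [heading=90, draw]
REPEAT 3 [
  -- iteration 1/3 --
  PD: pen down
  RT 135: heading 90 -> 315
  -- iteration 2/3 --
  PD: pen down
  RT 135: heading 315 -> 180
  -- iteration 3/3 --
  PD: pen down
  RT 135: heading 180 -> 45
]
FD 4: (0,10) -> (2.828,12.828) [heading=45, draw]
FD 12: (2.828,12.828) -> (11.314,21.314) [heading=45, draw]
PD: pen down
LT 180: heading 45 -> 225
RT 39: heading 225 -> 186
RT 45: heading 186 -> 141
Final: pos=(11.314,21.314), heading=141, 6 segment(s) drawn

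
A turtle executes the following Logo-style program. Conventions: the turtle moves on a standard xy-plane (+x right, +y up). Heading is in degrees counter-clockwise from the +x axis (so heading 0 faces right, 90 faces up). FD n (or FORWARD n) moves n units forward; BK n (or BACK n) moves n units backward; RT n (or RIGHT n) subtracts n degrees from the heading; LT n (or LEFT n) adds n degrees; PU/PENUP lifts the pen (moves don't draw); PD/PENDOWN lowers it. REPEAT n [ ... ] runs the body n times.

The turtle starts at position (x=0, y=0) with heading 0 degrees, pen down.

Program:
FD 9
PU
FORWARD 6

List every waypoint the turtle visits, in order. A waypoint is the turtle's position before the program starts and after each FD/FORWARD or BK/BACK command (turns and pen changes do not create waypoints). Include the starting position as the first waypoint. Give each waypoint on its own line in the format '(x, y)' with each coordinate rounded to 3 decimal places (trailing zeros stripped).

Answer: (0, 0)
(9, 0)
(15, 0)

Derivation:
Executing turtle program step by step:
Start: pos=(0,0), heading=0, pen down
FD 9: (0,0) -> (9,0) [heading=0, draw]
PU: pen up
FD 6: (9,0) -> (15,0) [heading=0, move]
Final: pos=(15,0), heading=0, 1 segment(s) drawn
Waypoints (3 total):
(0, 0)
(9, 0)
(15, 0)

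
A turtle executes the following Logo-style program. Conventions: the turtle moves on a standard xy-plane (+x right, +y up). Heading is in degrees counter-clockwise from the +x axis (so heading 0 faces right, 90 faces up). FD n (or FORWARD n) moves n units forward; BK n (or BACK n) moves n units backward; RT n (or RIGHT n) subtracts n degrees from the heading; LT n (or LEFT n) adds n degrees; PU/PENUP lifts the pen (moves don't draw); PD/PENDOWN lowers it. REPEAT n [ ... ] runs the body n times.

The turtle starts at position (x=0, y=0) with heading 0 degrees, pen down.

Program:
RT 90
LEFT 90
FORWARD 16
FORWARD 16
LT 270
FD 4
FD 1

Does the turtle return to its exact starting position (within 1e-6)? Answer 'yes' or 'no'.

Executing turtle program step by step:
Start: pos=(0,0), heading=0, pen down
RT 90: heading 0 -> 270
LT 90: heading 270 -> 0
FD 16: (0,0) -> (16,0) [heading=0, draw]
FD 16: (16,0) -> (32,0) [heading=0, draw]
LT 270: heading 0 -> 270
FD 4: (32,0) -> (32,-4) [heading=270, draw]
FD 1: (32,-4) -> (32,-5) [heading=270, draw]
Final: pos=(32,-5), heading=270, 4 segment(s) drawn

Start position: (0, 0)
Final position: (32, -5)
Distance = 32.388; >= 1e-6 -> NOT closed

Answer: no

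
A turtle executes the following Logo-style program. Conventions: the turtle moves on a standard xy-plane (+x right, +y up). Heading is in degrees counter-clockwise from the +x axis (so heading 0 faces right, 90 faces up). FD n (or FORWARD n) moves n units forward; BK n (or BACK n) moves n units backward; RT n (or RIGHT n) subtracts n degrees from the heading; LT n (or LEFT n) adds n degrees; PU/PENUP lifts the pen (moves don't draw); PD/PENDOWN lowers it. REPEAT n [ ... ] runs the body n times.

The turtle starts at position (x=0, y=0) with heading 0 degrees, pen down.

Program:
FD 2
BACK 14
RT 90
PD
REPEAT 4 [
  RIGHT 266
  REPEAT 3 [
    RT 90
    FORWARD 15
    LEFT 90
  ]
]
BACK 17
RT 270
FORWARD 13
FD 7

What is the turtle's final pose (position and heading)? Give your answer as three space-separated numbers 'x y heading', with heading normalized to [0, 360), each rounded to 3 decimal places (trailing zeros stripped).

Executing turtle program step by step:
Start: pos=(0,0), heading=0, pen down
FD 2: (0,0) -> (2,0) [heading=0, draw]
BK 14: (2,0) -> (-12,0) [heading=0, draw]
RT 90: heading 0 -> 270
PD: pen down
REPEAT 4 [
  -- iteration 1/4 --
  RT 266: heading 270 -> 4
  REPEAT 3 [
    -- iteration 1/3 --
    RT 90: heading 4 -> 274
    FD 15: (-12,0) -> (-10.954,-14.963) [heading=274, draw]
    LT 90: heading 274 -> 4
    -- iteration 2/3 --
    RT 90: heading 4 -> 274
    FD 15: (-10.954,-14.963) -> (-9.907,-29.927) [heading=274, draw]
    LT 90: heading 274 -> 4
    -- iteration 3/3 --
    RT 90: heading 4 -> 274
    FD 15: (-9.907,-29.927) -> (-8.861,-44.89) [heading=274, draw]
    LT 90: heading 274 -> 4
  ]
  -- iteration 2/4 --
  RT 266: heading 4 -> 98
  REPEAT 3 [
    -- iteration 1/3 --
    RT 90: heading 98 -> 8
    FD 15: (-8.861,-44.89) -> (5.993,-42.803) [heading=8, draw]
    LT 90: heading 8 -> 98
    -- iteration 2/3 --
    RT 90: heading 98 -> 8
    FD 15: (5.993,-42.803) -> (20.847,-40.715) [heading=8, draw]
    LT 90: heading 8 -> 98
    -- iteration 3/3 --
    RT 90: heading 98 -> 8
    FD 15: (20.847,-40.715) -> (35.701,-38.628) [heading=8, draw]
    LT 90: heading 8 -> 98
  ]
  -- iteration 3/4 --
  RT 266: heading 98 -> 192
  REPEAT 3 [
    -- iteration 1/3 --
    RT 90: heading 192 -> 102
    FD 15: (35.701,-38.628) -> (32.582,-23.955) [heading=102, draw]
    LT 90: heading 102 -> 192
    -- iteration 2/3 --
    RT 90: heading 192 -> 102
    FD 15: (32.582,-23.955) -> (29.464,-9.283) [heading=102, draw]
    LT 90: heading 102 -> 192
    -- iteration 3/3 --
    RT 90: heading 192 -> 102
    FD 15: (29.464,-9.283) -> (26.345,5.389) [heading=102, draw]
    LT 90: heading 102 -> 192
  ]
  -- iteration 4/4 --
  RT 266: heading 192 -> 286
  REPEAT 3 [
    -- iteration 1/3 --
    RT 90: heading 286 -> 196
    FD 15: (26.345,5.389) -> (11.926,1.254) [heading=196, draw]
    LT 90: heading 196 -> 286
    -- iteration 2/3 --
    RT 90: heading 286 -> 196
    FD 15: (11.926,1.254) -> (-2.493,-2.88) [heading=196, draw]
    LT 90: heading 196 -> 286
    -- iteration 3/3 --
    RT 90: heading 286 -> 196
    FD 15: (-2.493,-2.88) -> (-16.912,-7.015) [heading=196, draw]
    LT 90: heading 196 -> 286
  ]
]
BK 17: (-16.912,-7.015) -> (-21.598,9.327) [heading=286, draw]
RT 270: heading 286 -> 16
FD 13: (-21.598,9.327) -> (-9.101,12.91) [heading=16, draw]
FD 7: (-9.101,12.91) -> (-2.372,14.84) [heading=16, draw]
Final: pos=(-2.372,14.84), heading=16, 17 segment(s) drawn

Answer: -2.372 14.84 16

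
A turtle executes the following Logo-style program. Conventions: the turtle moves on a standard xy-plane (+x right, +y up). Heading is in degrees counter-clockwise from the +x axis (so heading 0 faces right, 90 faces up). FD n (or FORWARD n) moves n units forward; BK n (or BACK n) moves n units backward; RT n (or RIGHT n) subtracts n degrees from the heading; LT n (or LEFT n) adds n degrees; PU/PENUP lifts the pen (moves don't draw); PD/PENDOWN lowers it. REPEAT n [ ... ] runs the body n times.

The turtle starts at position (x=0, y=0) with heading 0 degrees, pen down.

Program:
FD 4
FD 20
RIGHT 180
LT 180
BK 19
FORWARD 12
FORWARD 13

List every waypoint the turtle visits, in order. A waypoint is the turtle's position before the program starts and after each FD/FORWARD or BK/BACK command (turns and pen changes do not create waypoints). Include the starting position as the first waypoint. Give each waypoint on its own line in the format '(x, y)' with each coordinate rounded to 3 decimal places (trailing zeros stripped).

Answer: (0, 0)
(4, 0)
(24, 0)
(5, 0)
(17, 0)
(30, 0)

Derivation:
Executing turtle program step by step:
Start: pos=(0,0), heading=0, pen down
FD 4: (0,0) -> (4,0) [heading=0, draw]
FD 20: (4,0) -> (24,0) [heading=0, draw]
RT 180: heading 0 -> 180
LT 180: heading 180 -> 0
BK 19: (24,0) -> (5,0) [heading=0, draw]
FD 12: (5,0) -> (17,0) [heading=0, draw]
FD 13: (17,0) -> (30,0) [heading=0, draw]
Final: pos=(30,0), heading=0, 5 segment(s) drawn
Waypoints (6 total):
(0, 0)
(4, 0)
(24, 0)
(5, 0)
(17, 0)
(30, 0)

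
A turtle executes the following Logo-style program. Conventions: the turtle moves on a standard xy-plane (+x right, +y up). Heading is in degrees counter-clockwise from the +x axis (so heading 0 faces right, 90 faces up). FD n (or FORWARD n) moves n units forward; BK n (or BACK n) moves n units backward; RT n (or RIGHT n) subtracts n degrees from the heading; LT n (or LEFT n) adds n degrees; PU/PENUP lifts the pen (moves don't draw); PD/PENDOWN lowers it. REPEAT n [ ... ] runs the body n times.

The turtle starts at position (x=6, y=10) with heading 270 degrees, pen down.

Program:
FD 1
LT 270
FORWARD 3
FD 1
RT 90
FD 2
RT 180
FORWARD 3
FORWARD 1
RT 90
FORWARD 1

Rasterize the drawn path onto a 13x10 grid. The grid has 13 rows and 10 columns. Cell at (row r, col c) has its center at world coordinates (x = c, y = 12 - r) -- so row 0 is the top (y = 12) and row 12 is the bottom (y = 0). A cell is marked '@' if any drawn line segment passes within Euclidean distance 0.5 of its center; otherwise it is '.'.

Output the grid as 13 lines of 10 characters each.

Answer: ..........
..@.......
..@...@...
..@@@@@...
..@.......
.@@.......
..........
..........
..........
..........
..........
..........
..........

Derivation:
Segment 0: (6,10) -> (6,9)
Segment 1: (6,9) -> (3,9)
Segment 2: (3,9) -> (2,9)
Segment 3: (2,9) -> (2,11)
Segment 4: (2,11) -> (2,8)
Segment 5: (2,8) -> (2,7)
Segment 6: (2,7) -> (1,7)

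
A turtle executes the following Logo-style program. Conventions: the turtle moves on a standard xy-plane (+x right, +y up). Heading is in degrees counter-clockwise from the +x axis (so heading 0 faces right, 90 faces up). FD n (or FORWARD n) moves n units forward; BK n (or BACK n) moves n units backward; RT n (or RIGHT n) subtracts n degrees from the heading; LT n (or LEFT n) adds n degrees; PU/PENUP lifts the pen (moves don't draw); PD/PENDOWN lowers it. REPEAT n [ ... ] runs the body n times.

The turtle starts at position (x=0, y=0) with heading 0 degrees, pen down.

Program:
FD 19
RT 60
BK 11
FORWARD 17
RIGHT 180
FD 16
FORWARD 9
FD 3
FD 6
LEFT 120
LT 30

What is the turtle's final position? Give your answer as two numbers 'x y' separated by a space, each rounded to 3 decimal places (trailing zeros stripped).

Executing turtle program step by step:
Start: pos=(0,0), heading=0, pen down
FD 19: (0,0) -> (19,0) [heading=0, draw]
RT 60: heading 0 -> 300
BK 11: (19,0) -> (13.5,9.526) [heading=300, draw]
FD 17: (13.5,9.526) -> (22,-5.196) [heading=300, draw]
RT 180: heading 300 -> 120
FD 16: (22,-5.196) -> (14,8.66) [heading=120, draw]
FD 9: (14,8.66) -> (9.5,16.454) [heading=120, draw]
FD 3: (9.5,16.454) -> (8,19.053) [heading=120, draw]
FD 6: (8,19.053) -> (5,24.249) [heading=120, draw]
LT 120: heading 120 -> 240
LT 30: heading 240 -> 270
Final: pos=(5,24.249), heading=270, 7 segment(s) drawn

Answer: 5 24.249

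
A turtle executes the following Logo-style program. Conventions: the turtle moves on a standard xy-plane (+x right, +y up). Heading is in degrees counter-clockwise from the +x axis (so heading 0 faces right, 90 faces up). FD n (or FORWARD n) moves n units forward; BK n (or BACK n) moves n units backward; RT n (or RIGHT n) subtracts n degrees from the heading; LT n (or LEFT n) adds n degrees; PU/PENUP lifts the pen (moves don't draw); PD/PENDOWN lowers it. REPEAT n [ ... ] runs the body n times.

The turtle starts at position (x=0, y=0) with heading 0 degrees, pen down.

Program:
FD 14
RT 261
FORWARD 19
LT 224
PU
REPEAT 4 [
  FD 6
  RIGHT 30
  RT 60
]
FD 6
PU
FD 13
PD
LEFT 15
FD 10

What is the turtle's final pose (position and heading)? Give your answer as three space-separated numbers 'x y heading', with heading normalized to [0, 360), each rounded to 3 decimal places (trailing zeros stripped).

Executing turtle program step by step:
Start: pos=(0,0), heading=0, pen down
FD 14: (0,0) -> (14,0) [heading=0, draw]
RT 261: heading 0 -> 99
FD 19: (14,0) -> (11.028,18.766) [heading=99, draw]
LT 224: heading 99 -> 323
PU: pen up
REPEAT 4 [
  -- iteration 1/4 --
  FD 6: (11.028,18.766) -> (15.82,15.155) [heading=323, move]
  RT 30: heading 323 -> 293
  RT 60: heading 293 -> 233
  -- iteration 2/4 --
  FD 6: (15.82,15.155) -> (12.209,10.363) [heading=233, move]
  RT 30: heading 233 -> 203
  RT 60: heading 203 -> 143
  -- iteration 3/4 --
  FD 6: (12.209,10.363) -> (7.417,13.974) [heading=143, move]
  RT 30: heading 143 -> 113
  RT 60: heading 113 -> 53
  -- iteration 4/4 --
  FD 6: (7.417,13.974) -> (11.028,18.766) [heading=53, move]
  RT 30: heading 53 -> 23
  RT 60: heading 23 -> 323
]
FD 6: (11.028,18.766) -> (15.82,15.155) [heading=323, move]
PU: pen up
FD 13: (15.82,15.155) -> (26.202,7.332) [heading=323, move]
PD: pen down
LT 15: heading 323 -> 338
FD 10: (26.202,7.332) -> (35.474,3.586) [heading=338, draw]
Final: pos=(35.474,3.586), heading=338, 3 segment(s) drawn

Answer: 35.474 3.586 338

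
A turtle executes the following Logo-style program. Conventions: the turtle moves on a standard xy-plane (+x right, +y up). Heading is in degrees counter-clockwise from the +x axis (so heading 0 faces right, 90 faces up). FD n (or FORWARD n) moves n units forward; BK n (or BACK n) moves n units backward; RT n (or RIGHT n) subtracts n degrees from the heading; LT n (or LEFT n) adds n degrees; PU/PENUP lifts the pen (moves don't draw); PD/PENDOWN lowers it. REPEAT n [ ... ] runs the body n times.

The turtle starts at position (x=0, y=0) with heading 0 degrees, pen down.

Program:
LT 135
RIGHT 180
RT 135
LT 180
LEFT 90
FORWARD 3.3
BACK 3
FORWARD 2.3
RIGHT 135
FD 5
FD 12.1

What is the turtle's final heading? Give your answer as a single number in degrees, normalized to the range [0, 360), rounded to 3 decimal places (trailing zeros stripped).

Executing turtle program step by step:
Start: pos=(0,0), heading=0, pen down
LT 135: heading 0 -> 135
RT 180: heading 135 -> 315
RT 135: heading 315 -> 180
LT 180: heading 180 -> 0
LT 90: heading 0 -> 90
FD 3.3: (0,0) -> (0,3.3) [heading=90, draw]
BK 3: (0,3.3) -> (0,0.3) [heading=90, draw]
FD 2.3: (0,0.3) -> (0,2.6) [heading=90, draw]
RT 135: heading 90 -> 315
FD 5: (0,2.6) -> (3.536,-0.936) [heading=315, draw]
FD 12.1: (3.536,-0.936) -> (12.092,-9.492) [heading=315, draw]
Final: pos=(12.092,-9.492), heading=315, 5 segment(s) drawn

Answer: 315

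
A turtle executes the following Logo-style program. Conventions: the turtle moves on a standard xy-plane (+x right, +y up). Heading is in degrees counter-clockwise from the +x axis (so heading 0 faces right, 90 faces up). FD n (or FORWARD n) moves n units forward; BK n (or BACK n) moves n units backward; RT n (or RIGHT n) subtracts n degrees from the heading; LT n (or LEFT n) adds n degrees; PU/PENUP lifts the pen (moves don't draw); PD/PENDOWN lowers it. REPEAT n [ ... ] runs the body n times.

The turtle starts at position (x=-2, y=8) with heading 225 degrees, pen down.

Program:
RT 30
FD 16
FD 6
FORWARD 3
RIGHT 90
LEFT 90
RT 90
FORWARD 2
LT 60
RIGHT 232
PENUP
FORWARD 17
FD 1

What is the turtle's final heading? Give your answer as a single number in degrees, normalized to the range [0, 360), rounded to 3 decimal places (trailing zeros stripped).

Answer: 293

Derivation:
Executing turtle program step by step:
Start: pos=(-2,8), heading=225, pen down
RT 30: heading 225 -> 195
FD 16: (-2,8) -> (-17.455,3.859) [heading=195, draw]
FD 6: (-17.455,3.859) -> (-23.25,2.306) [heading=195, draw]
FD 3: (-23.25,2.306) -> (-26.148,1.53) [heading=195, draw]
RT 90: heading 195 -> 105
LT 90: heading 105 -> 195
RT 90: heading 195 -> 105
FD 2: (-26.148,1.53) -> (-26.666,3.461) [heading=105, draw]
LT 60: heading 105 -> 165
RT 232: heading 165 -> 293
PU: pen up
FD 17: (-26.666,3.461) -> (-20.023,-12.187) [heading=293, move]
FD 1: (-20.023,-12.187) -> (-19.633,-13.108) [heading=293, move]
Final: pos=(-19.633,-13.108), heading=293, 4 segment(s) drawn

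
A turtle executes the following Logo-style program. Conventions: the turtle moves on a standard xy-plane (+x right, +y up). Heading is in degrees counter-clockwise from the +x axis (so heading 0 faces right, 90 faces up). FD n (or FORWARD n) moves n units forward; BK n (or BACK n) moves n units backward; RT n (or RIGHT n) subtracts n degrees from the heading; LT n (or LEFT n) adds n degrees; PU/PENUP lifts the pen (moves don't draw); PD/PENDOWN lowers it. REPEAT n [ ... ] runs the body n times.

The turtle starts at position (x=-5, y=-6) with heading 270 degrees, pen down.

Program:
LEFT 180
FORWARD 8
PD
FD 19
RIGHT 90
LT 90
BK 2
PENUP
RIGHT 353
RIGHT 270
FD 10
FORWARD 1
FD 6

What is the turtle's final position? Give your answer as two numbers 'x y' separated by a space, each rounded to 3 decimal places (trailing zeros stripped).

Executing turtle program step by step:
Start: pos=(-5,-6), heading=270, pen down
LT 180: heading 270 -> 90
FD 8: (-5,-6) -> (-5,2) [heading=90, draw]
PD: pen down
FD 19: (-5,2) -> (-5,21) [heading=90, draw]
RT 90: heading 90 -> 0
LT 90: heading 0 -> 90
BK 2: (-5,21) -> (-5,19) [heading=90, draw]
PU: pen up
RT 353: heading 90 -> 97
RT 270: heading 97 -> 187
FD 10: (-5,19) -> (-14.925,17.781) [heading=187, move]
FD 1: (-14.925,17.781) -> (-15.918,17.659) [heading=187, move]
FD 6: (-15.918,17.659) -> (-21.873,16.928) [heading=187, move]
Final: pos=(-21.873,16.928), heading=187, 3 segment(s) drawn

Answer: -21.873 16.928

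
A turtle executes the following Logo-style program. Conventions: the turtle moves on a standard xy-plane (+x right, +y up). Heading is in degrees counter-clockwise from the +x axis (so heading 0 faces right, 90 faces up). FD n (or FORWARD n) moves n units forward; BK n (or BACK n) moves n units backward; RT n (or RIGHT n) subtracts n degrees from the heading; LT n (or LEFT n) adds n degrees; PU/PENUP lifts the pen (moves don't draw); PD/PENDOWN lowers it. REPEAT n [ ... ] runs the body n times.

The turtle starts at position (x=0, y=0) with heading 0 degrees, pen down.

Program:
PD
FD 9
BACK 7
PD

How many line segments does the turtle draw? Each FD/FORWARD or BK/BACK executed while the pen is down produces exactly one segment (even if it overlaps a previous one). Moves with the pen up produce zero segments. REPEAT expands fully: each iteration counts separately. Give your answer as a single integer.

Executing turtle program step by step:
Start: pos=(0,0), heading=0, pen down
PD: pen down
FD 9: (0,0) -> (9,0) [heading=0, draw]
BK 7: (9,0) -> (2,0) [heading=0, draw]
PD: pen down
Final: pos=(2,0), heading=0, 2 segment(s) drawn
Segments drawn: 2

Answer: 2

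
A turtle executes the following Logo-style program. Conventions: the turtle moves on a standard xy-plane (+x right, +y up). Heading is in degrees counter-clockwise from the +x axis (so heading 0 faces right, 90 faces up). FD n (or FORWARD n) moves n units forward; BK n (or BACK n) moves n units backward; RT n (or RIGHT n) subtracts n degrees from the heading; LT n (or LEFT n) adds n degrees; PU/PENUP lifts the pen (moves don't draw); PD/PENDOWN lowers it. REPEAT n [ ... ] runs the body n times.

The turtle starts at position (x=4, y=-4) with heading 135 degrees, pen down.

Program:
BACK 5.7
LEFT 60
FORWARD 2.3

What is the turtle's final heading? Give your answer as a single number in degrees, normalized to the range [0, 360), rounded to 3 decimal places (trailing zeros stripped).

Executing turtle program step by step:
Start: pos=(4,-4), heading=135, pen down
BK 5.7: (4,-4) -> (8.031,-8.031) [heading=135, draw]
LT 60: heading 135 -> 195
FD 2.3: (8.031,-8.031) -> (5.809,-8.626) [heading=195, draw]
Final: pos=(5.809,-8.626), heading=195, 2 segment(s) drawn

Answer: 195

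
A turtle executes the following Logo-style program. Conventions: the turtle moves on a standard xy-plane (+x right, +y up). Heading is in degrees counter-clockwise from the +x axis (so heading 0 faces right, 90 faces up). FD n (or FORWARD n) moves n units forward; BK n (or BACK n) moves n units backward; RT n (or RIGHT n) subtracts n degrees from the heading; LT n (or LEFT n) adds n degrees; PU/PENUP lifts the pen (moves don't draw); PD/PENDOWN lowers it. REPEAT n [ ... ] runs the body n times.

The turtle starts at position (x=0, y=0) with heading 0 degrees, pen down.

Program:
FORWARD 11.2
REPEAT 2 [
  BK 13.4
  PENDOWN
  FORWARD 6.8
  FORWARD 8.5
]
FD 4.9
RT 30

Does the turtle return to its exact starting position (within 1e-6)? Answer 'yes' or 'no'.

Answer: no

Derivation:
Executing turtle program step by step:
Start: pos=(0,0), heading=0, pen down
FD 11.2: (0,0) -> (11.2,0) [heading=0, draw]
REPEAT 2 [
  -- iteration 1/2 --
  BK 13.4: (11.2,0) -> (-2.2,0) [heading=0, draw]
  PD: pen down
  FD 6.8: (-2.2,0) -> (4.6,0) [heading=0, draw]
  FD 8.5: (4.6,0) -> (13.1,0) [heading=0, draw]
  -- iteration 2/2 --
  BK 13.4: (13.1,0) -> (-0.3,0) [heading=0, draw]
  PD: pen down
  FD 6.8: (-0.3,0) -> (6.5,0) [heading=0, draw]
  FD 8.5: (6.5,0) -> (15,0) [heading=0, draw]
]
FD 4.9: (15,0) -> (19.9,0) [heading=0, draw]
RT 30: heading 0 -> 330
Final: pos=(19.9,0), heading=330, 8 segment(s) drawn

Start position: (0, 0)
Final position: (19.9, 0)
Distance = 19.9; >= 1e-6 -> NOT closed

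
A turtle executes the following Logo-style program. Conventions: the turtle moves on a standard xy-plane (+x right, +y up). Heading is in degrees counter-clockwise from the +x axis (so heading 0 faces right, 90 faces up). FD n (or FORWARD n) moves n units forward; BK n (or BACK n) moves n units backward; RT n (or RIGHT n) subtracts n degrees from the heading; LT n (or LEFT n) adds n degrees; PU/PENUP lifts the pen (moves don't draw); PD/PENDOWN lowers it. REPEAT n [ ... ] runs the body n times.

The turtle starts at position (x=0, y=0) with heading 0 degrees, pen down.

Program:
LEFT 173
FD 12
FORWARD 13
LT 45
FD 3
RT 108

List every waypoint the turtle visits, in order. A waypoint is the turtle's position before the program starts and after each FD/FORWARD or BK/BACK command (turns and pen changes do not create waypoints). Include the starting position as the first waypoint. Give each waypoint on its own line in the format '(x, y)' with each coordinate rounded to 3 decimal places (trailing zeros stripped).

Answer: (0, 0)
(-11.911, 1.462)
(-24.814, 3.047)
(-27.178, 1.2)

Derivation:
Executing turtle program step by step:
Start: pos=(0,0), heading=0, pen down
LT 173: heading 0 -> 173
FD 12: (0,0) -> (-11.911,1.462) [heading=173, draw]
FD 13: (-11.911,1.462) -> (-24.814,3.047) [heading=173, draw]
LT 45: heading 173 -> 218
FD 3: (-24.814,3.047) -> (-27.178,1.2) [heading=218, draw]
RT 108: heading 218 -> 110
Final: pos=(-27.178,1.2), heading=110, 3 segment(s) drawn
Waypoints (4 total):
(0, 0)
(-11.911, 1.462)
(-24.814, 3.047)
(-27.178, 1.2)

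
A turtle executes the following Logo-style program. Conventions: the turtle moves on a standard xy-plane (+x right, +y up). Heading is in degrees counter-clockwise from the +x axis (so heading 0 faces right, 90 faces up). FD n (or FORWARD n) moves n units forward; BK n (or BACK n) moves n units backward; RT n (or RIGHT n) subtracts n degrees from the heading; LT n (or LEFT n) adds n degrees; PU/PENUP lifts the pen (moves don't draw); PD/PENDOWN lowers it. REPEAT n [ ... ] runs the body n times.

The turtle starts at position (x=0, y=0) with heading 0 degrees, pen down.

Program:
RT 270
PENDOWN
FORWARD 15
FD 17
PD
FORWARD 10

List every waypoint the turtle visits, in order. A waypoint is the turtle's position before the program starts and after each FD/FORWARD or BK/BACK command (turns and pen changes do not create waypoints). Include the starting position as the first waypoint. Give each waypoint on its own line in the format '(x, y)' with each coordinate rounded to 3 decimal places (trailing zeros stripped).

Executing turtle program step by step:
Start: pos=(0,0), heading=0, pen down
RT 270: heading 0 -> 90
PD: pen down
FD 15: (0,0) -> (0,15) [heading=90, draw]
FD 17: (0,15) -> (0,32) [heading=90, draw]
PD: pen down
FD 10: (0,32) -> (0,42) [heading=90, draw]
Final: pos=(0,42), heading=90, 3 segment(s) drawn
Waypoints (4 total):
(0, 0)
(0, 15)
(0, 32)
(0, 42)

Answer: (0, 0)
(0, 15)
(0, 32)
(0, 42)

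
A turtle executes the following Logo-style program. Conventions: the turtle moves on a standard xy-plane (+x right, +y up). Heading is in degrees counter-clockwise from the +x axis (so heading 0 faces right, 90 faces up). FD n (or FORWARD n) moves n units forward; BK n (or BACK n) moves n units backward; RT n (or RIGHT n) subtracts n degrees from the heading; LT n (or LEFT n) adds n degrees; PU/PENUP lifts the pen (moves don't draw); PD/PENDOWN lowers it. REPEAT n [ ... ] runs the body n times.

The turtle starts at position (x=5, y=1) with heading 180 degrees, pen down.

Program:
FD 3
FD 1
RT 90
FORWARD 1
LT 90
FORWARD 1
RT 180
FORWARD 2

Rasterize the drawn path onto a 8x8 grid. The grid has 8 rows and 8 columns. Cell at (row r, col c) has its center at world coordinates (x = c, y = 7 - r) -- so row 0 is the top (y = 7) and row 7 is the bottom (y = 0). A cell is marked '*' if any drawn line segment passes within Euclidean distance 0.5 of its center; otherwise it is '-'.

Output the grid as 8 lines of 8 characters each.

Answer: --------
--------
--------
--------
--------
***-----
-*****--
--------

Derivation:
Segment 0: (5,1) -> (2,1)
Segment 1: (2,1) -> (1,1)
Segment 2: (1,1) -> (1,2)
Segment 3: (1,2) -> (0,2)
Segment 4: (0,2) -> (2,2)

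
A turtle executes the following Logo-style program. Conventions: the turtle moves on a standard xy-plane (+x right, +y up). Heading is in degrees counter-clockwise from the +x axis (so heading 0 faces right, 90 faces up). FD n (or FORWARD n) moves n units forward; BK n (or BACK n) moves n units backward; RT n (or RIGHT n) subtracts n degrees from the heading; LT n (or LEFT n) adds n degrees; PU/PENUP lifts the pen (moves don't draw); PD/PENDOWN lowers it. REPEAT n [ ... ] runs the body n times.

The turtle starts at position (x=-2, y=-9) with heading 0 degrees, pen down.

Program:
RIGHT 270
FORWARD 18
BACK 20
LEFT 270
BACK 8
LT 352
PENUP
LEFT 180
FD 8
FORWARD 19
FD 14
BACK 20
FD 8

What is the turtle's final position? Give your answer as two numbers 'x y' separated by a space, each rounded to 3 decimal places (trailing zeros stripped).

Executing turtle program step by step:
Start: pos=(-2,-9), heading=0, pen down
RT 270: heading 0 -> 90
FD 18: (-2,-9) -> (-2,9) [heading=90, draw]
BK 20: (-2,9) -> (-2,-11) [heading=90, draw]
LT 270: heading 90 -> 0
BK 8: (-2,-11) -> (-10,-11) [heading=0, draw]
LT 352: heading 0 -> 352
PU: pen up
LT 180: heading 352 -> 172
FD 8: (-10,-11) -> (-17.922,-9.887) [heading=172, move]
FD 19: (-17.922,-9.887) -> (-36.737,-7.242) [heading=172, move]
FD 14: (-36.737,-7.242) -> (-50.601,-5.294) [heading=172, move]
BK 20: (-50.601,-5.294) -> (-30.796,-8.077) [heading=172, move]
FD 8: (-30.796,-8.077) -> (-38.718,-6.964) [heading=172, move]
Final: pos=(-38.718,-6.964), heading=172, 3 segment(s) drawn

Answer: -38.718 -6.964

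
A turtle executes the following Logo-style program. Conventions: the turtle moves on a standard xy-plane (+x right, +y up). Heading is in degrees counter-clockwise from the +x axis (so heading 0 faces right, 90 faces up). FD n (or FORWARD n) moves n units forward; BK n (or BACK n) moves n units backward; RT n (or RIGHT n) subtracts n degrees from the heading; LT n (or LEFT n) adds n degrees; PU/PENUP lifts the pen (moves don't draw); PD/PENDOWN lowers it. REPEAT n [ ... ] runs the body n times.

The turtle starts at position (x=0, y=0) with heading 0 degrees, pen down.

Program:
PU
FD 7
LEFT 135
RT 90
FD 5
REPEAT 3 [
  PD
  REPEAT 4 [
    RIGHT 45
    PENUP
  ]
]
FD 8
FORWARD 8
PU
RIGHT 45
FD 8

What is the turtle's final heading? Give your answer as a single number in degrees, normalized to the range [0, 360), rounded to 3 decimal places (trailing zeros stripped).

Executing turtle program step by step:
Start: pos=(0,0), heading=0, pen down
PU: pen up
FD 7: (0,0) -> (7,0) [heading=0, move]
LT 135: heading 0 -> 135
RT 90: heading 135 -> 45
FD 5: (7,0) -> (10.536,3.536) [heading=45, move]
REPEAT 3 [
  -- iteration 1/3 --
  PD: pen down
  REPEAT 4 [
    -- iteration 1/4 --
    RT 45: heading 45 -> 0
    PU: pen up
    -- iteration 2/4 --
    RT 45: heading 0 -> 315
    PU: pen up
    -- iteration 3/4 --
    RT 45: heading 315 -> 270
    PU: pen up
    -- iteration 4/4 --
    RT 45: heading 270 -> 225
    PU: pen up
  ]
  -- iteration 2/3 --
  PD: pen down
  REPEAT 4 [
    -- iteration 1/4 --
    RT 45: heading 225 -> 180
    PU: pen up
    -- iteration 2/4 --
    RT 45: heading 180 -> 135
    PU: pen up
    -- iteration 3/4 --
    RT 45: heading 135 -> 90
    PU: pen up
    -- iteration 4/4 --
    RT 45: heading 90 -> 45
    PU: pen up
  ]
  -- iteration 3/3 --
  PD: pen down
  REPEAT 4 [
    -- iteration 1/4 --
    RT 45: heading 45 -> 0
    PU: pen up
    -- iteration 2/4 --
    RT 45: heading 0 -> 315
    PU: pen up
    -- iteration 3/4 --
    RT 45: heading 315 -> 270
    PU: pen up
    -- iteration 4/4 --
    RT 45: heading 270 -> 225
    PU: pen up
  ]
]
FD 8: (10.536,3.536) -> (4.879,-2.121) [heading=225, move]
FD 8: (4.879,-2.121) -> (-0.778,-7.778) [heading=225, move]
PU: pen up
RT 45: heading 225 -> 180
FD 8: (-0.778,-7.778) -> (-8.778,-7.778) [heading=180, move]
Final: pos=(-8.778,-7.778), heading=180, 0 segment(s) drawn

Answer: 180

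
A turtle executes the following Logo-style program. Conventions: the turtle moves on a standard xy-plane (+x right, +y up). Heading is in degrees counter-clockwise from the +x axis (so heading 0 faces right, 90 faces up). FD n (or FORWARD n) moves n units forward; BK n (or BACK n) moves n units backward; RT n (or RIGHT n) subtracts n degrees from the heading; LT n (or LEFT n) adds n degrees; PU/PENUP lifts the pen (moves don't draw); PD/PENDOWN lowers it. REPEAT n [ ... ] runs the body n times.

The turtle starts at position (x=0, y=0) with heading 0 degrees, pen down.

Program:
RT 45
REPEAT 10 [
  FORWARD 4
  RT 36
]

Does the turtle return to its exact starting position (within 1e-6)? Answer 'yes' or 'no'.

Answer: yes

Derivation:
Executing turtle program step by step:
Start: pos=(0,0), heading=0, pen down
RT 45: heading 0 -> 315
REPEAT 10 [
  -- iteration 1/10 --
  FD 4: (0,0) -> (2.828,-2.828) [heading=315, draw]
  RT 36: heading 315 -> 279
  -- iteration 2/10 --
  FD 4: (2.828,-2.828) -> (3.454,-6.779) [heading=279, draw]
  RT 36: heading 279 -> 243
  -- iteration 3/10 --
  FD 4: (3.454,-6.779) -> (1.638,-10.343) [heading=243, draw]
  RT 36: heading 243 -> 207
  -- iteration 4/10 --
  FD 4: (1.638,-10.343) -> (-1.926,-12.159) [heading=207, draw]
  RT 36: heading 207 -> 171
  -- iteration 5/10 --
  FD 4: (-1.926,-12.159) -> (-5.877,-11.533) [heading=171, draw]
  RT 36: heading 171 -> 135
  -- iteration 6/10 --
  FD 4: (-5.877,-11.533) -> (-8.705,-8.705) [heading=135, draw]
  RT 36: heading 135 -> 99
  -- iteration 7/10 --
  FD 4: (-8.705,-8.705) -> (-9.331,-4.754) [heading=99, draw]
  RT 36: heading 99 -> 63
  -- iteration 8/10 --
  FD 4: (-9.331,-4.754) -> (-7.515,-1.19) [heading=63, draw]
  RT 36: heading 63 -> 27
  -- iteration 9/10 --
  FD 4: (-7.515,-1.19) -> (-3.951,0.626) [heading=27, draw]
  RT 36: heading 27 -> 351
  -- iteration 10/10 --
  FD 4: (-3.951,0.626) -> (0,0) [heading=351, draw]
  RT 36: heading 351 -> 315
]
Final: pos=(0,0), heading=315, 10 segment(s) drawn

Start position: (0, 0)
Final position: (0, 0)
Distance = 0; < 1e-6 -> CLOSED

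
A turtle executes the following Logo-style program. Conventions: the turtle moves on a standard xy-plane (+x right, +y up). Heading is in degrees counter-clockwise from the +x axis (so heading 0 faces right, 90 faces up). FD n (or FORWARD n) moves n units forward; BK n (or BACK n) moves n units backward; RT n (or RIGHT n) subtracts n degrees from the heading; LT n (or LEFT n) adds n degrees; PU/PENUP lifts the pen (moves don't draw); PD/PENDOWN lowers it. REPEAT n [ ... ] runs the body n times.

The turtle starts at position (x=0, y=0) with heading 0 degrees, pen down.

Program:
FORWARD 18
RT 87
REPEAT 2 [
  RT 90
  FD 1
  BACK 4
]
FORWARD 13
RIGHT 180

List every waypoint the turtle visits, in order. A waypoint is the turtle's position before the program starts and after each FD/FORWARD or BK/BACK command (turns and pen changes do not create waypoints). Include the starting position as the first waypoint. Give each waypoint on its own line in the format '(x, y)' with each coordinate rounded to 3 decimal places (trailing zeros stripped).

Executing turtle program step by step:
Start: pos=(0,0), heading=0, pen down
FD 18: (0,0) -> (18,0) [heading=0, draw]
RT 87: heading 0 -> 273
REPEAT 2 [
  -- iteration 1/2 --
  RT 90: heading 273 -> 183
  FD 1: (18,0) -> (17.001,-0.052) [heading=183, draw]
  BK 4: (17.001,-0.052) -> (20.996,0.157) [heading=183, draw]
  -- iteration 2/2 --
  RT 90: heading 183 -> 93
  FD 1: (20.996,0.157) -> (20.944,1.156) [heading=93, draw]
  BK 4: (20.944,1.156) -> (21.153,-2.839) [heading=93, draw]
]
FD 13: (21.153,-2.839) -> (20.473,10.143) [heading=93, draw]
RT 180: heading 93 -> 273
Final: pos=(20.473,10.143), heading=273, 6 segment(s) drawn
Waypoints (7 total):
(0, 0)
(18, 0)
(17.001, -0.052)
(20.996, 0.157)
(20.944, 1.156)
(21.153, -2.839)
(20.473, 10.143)

Answer: (0, 0)
(18, 0)
(17.001, -0.052)
(20.996, 0.157)
(20.944, 1.156)
(21.153, -2.839)
(20.473, 10.143)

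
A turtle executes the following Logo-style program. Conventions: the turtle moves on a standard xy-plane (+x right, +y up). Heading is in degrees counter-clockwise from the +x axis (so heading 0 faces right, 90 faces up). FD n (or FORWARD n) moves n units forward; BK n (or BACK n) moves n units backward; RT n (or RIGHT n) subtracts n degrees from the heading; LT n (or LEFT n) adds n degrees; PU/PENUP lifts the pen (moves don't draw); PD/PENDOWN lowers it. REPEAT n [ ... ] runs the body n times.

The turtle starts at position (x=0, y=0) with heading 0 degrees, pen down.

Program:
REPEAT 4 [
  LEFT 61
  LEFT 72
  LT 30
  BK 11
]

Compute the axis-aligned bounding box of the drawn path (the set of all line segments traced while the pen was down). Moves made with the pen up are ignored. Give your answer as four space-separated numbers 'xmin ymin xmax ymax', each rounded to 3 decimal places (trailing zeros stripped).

Executing turtle program step by step:
Start: pos=(0,0), heading=0, pen down
REPEAT 4 [
  -- iteration 1/4 --
  LT 61: heading 0 -> 61
  LT 72: heading 61 -> 133
  LT 30: heading 133 -> 163
  BK 11: (0,0) -> (10.519,-3.216) [heading=163, draw]
  -- iteration 2/4 --
  LT 61: heading 163 -> 224
  LT 72: heading 224 -> 296
  LT 30: heading 296 -> 326
  BK 11: (10.519,-3.216) -> (1.4,2.935) [heading=326, draw]
  -- iteration 3/4 --
  LT 61: heading 326 -> 27
  LT 72: heading 27 -> 99
  LT 30: heading 99 -> 129
  BK 11: (1.4,2.935) -> (8.322,-5.614) [heading=129, draw]
  -- iteration 4/4 --
  LT 61: heading 129 -> 190
  LT 72: heading 190 -> 262
  LT 30: heading 262 -> 292
  BK 11: (8.322,-5.614) -> (4.202,4.585) [heading=292, draw]
]
Final: pos=(4.202,4.585), heading=292, 4 segment(s) drawn

Segment endpoints: x in {0, 1.4, 4.202, 8.322, 10.519}, y in {-5.614, -3.216, 0, 2.935, 4.585}
xmin=0, ymin=-5.614, xmax=10.519, ymax=4.585

Answer: 0 -5.614 10.519 4.585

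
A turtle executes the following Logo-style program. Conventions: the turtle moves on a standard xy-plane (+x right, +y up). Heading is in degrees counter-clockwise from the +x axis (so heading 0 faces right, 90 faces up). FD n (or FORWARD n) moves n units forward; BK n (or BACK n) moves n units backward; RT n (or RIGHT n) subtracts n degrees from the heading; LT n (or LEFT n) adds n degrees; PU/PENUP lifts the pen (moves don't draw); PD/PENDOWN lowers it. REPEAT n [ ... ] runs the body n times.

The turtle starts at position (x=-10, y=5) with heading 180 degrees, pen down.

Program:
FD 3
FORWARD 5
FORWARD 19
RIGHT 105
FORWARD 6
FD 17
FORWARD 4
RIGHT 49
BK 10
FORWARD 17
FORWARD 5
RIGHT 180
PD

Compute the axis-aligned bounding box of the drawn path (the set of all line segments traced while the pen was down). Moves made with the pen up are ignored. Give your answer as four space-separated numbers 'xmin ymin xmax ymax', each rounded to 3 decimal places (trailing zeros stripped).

Executing turtle program step by step:
Start: pos=(-10,5), heading=180, pen down
FD 3: (-10,5) -> (-13,5) [heading=180, draw]
FD 5: (-13,5) -> (-18,5) [heading=180, draw]
FD 19: (-18,5) -> (-37,5) [heading=180, draw]
RT 105: heading 180 -> 75
FD 6: (-37,5) -> (-35.447,10.796) [heading=75, draw]
FD 17: (-35.447,10.796) -> (-31.047,27.216) [heading=75, draw]
FD 4: (-31.047,27.216) -> (-30.012,31.08) [heading=75, draw]
RT 49: heading 75 -> 26
BK 10: (-30.012,31.08) -> (-39,26.696) [heading=26, draw]
FD 17: (-39,26.696) -> (-23.72,34.149) [heading=26, draw]
FD 5: (-23.72,34.149) -> (-19.226,36.34) [heading=26, draw]
RT 180: heading 26 -> 206
PD: pen down
Final: pos=(-19.226,36.34), heading=206, 9 segment(s) drawn

Segment endpoints: x in {-39, -37, -35.447, -31.047, -30.012, -23.72, -19.226, -18, -13, -10}, y in {5, 5, 5, 10.796, 26.696, 27.216, 31.08, 34.149, 36.34}
xmin=-39, ymin=5, xmax=-10, ymax=36.34

Answer: -39 5 -10 36.34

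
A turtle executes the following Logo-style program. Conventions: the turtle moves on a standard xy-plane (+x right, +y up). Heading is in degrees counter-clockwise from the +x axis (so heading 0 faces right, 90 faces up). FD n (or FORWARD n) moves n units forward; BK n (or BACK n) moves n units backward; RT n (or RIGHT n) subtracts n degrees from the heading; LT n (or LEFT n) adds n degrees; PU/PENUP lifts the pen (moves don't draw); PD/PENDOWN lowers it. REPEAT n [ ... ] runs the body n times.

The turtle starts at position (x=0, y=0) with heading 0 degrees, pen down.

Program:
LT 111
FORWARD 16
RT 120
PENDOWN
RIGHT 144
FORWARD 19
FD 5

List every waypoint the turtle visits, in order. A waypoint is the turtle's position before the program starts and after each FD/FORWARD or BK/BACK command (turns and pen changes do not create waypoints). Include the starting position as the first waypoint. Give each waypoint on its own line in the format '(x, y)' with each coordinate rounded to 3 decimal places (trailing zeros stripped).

Executing turtle program step by step:
Start: pos=(0,0), heading=0, pen down
LT 111: heading 0 -> 111
FD 16: (0,0) -> (-5.734,14.937) [heading=111, draw]
RT 120: heading 111 -> 351
PD: pen down
RT 144: heading 351 -> 207
FD 19: (-5.734,14.937) -> (-22.663,6.311) [heading=207, draw]
FD 5: (-22.663,6.311) -> (-27.118,4.042) [heading=207, draw]
Final: pos=(-27.118,4.042), heading=207, 3 segment(s) drawn
Waypoints (4 total):
(0, 0)
(-5.734, 14.937)
(-22.663, 6.311)
(-27.118, 4.042)

Answer: (0, 0)
(-5.734, 14.937)
(-22.663, 6.311)
(-27.118, 4.042)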